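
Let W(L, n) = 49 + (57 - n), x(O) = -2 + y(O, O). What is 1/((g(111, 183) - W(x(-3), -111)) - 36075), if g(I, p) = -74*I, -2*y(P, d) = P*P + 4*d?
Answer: -1/44506 ≈ -2.2469e-5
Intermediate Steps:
y(P, d) = -2*d - P²/2 (y(P, d) = -(P*P + 4*d)/2 = -(P² + 4*d)/2 = -2*d - P²/2)
x(O) = -2 - 2*O - O²/2 (x(O) = -2 + (-2*O - O²/2) = -2 - 2*O - O²/2)
W(L, n) = 106 - n
1/((g(111, 183) - W(x(-3), -111)) - 36075) = 1/((-74*111 - (106 - 1*(-111))) - 36075) = 1/((-8214 - (106 + 111)) - 36075) = 1/((-8214 - 1*217) - 36075) = 1/((-8214 - 217) - 36075) = 1/(-8431 - 36075) = 1/(-44506) = -1/44506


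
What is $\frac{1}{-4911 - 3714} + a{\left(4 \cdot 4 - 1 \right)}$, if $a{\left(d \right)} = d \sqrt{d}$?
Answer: $- \frac{1}{8625} + 15 \sqrt{15} \approx 58.095$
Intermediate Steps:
$a{\left(d \right)} = d^{\frac{3}{2}}$
$\frac{1}{-4911 - 3714} + a{\left(4 \cdot 4 - 1 \right)} = \frac{1}{-4911 - 3714} + \left(4 \cdot 4 - 1\right)^{\frac{3}{2}} = \frac{1}{-8625} + \left(16 - 1\right)^{\frac{3}{2}} = - \frac{1}{8625} + 15^{\frac{3}{2}} = - \frac{1}{8625} + 15 \sqrt{15}$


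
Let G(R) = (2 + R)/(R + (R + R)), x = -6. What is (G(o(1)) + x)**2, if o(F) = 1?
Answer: 25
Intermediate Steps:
G(R) = (2 + R)/(3*R) (G(R) = (2 + R)/(R + 2*R) = (2 + R)/((3*R)) = (2 + R)*(1/(3*R)) = (2 + R)/(3*R))
(G(o(1)) + x)**2 = ((1/3)*(2 + 1)/1 - 6)**2 = ((1/3)*1*3 - 6)**2 = (1 - 6)**2 = (-5)**2 = 25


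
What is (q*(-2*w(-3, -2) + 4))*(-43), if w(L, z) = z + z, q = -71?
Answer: 36636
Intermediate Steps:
w(L, z) = 2*z
(q*(-2*w(-3, -2) + 4))*(-43) = -71*(-4*(-2) + 4)*(-43) = -71*(-2*(-4) + 4)*(-43) = -71*(8 + 4)*(-43) = -71*12*(-43) = -852*(-43) = 36636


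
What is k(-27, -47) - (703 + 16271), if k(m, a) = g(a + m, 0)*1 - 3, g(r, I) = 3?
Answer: -16974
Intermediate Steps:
k(m, a) = 0 (k(m, a) = 3*1 - 3 = 3 - 3 = 0)
k(-27, -47) - (703 + 16271) = 0 - (703 + 16271) = 0 - 1*16974 = 0 - 16974 = -16974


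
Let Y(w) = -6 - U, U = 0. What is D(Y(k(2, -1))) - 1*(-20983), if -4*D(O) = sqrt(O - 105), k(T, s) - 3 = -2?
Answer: 20983 - I*sqrt(111)/4 ≈ 20983.0 - 2.6339*I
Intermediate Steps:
k(T, s) = 1 (k(T, s) = 3 - 2 = 1)
Y(w) = -6 (Y(w) = -6 - 1*0 = -6 + 0 = -6)
D(O) = -sqrt(-105 + O)/4 (D(O) = -sqrt(O - 105)/4 = -sqrt(-105 + O)/4)
D(Y(k(2, -1))) - 1*(-20983) = -sqrt(-105 - 6)/4 - 1*(-20983) = -I*sqrt(111)/4 + 20983 = 20983 - I*sqrt(111)/4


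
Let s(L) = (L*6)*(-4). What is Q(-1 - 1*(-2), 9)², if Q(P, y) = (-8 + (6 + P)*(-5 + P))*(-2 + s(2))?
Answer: 3240000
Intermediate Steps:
s(L) = -24*L (s(L) = (6*L)*(-4) = -24*L)
Q(P, y) = 400 - 50*(-5 + P)*(6 + P) (Q(P, y) = (-8 + (6 + P)*(-5 + P))*(-2 - 24*2) = (-8 + (-5 + P)*(6 + P))*(-2 - 48) = (-8 + (-5 + P)*(6 + P))*(-50) = 400 - 50*(-5 + P)*(6 + P))
Q(-1 - 1*(-2), 9)² = (1900 - 50*(-1 - 1*(-2)) - 50*(-1 - 1*(-2))²)² = (1900 - 50*(-1 + 2) - 50*(-1 + 2)²)² = (1900 - 50*1 - 50*1²)² = (1900 - 50 - 50*1)² = (1900 - 50 - 50)² = 1800² = 3240000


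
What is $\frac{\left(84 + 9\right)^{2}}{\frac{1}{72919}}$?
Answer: $630676431$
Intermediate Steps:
$\frac{\left(84 + 9\right)^{2}}{\frac{1}{72919}} = 93^{2} \frac{1}{\frac{1}{72919}} = 8649 \cdot 72919 = 630676431$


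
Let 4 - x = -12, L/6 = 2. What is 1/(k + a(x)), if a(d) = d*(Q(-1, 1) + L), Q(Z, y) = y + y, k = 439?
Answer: 1/663 ≈ 0.0015083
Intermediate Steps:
L = 12 (L = 6*2 = 12)
Q(Z, y) = 2*y
x = 16 (x = 4 - 1*(-12) = 4 + 12 = 16)
a(d) = 14*d (a(d) = d*(2*1 + 12) = d*(2 + 12) = d*14 = 14*d)
1/(k + a(x)) = 1/(439 + 14*16) = 1/(439 + 224) = 1/663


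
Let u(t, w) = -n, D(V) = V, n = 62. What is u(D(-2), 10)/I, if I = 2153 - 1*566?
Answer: -62/1587 ≈ -0.039067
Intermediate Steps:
u(t, w) = -62 (u(t, w) = -1*62 = -62)
I = 1587 (I = 2153 - 566 = 1587)
u(D(-2), 10)/I = -62/1587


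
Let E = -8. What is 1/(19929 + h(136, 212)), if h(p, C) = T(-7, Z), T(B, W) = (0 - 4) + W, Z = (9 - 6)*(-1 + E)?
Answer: 1/19898 ≈ 5.0256e-5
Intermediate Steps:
Z = -27 (Z = (9 - 6)*(-1 - 8) = 3*(-9) = -27)
T(B, W) = -4 + W
h(p, C) = -31 (h(p, C) = -4 - 27 = -31)
1/(19929 + h(136, 212)) = 1/(19929 - 31) = 1/19898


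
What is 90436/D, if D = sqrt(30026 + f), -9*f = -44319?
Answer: 90436*sqrt(314553)/104851 ≈ 483.74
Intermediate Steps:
f = 14773/3 (f = -1/9*(-44319) = 14773/3 ≈ 4924.3)
D = sqrt(314553)/3 (D = sqrt(30026 + 14773/3) = sqrt(104851/3) = sqrt(314553)/3 ≈ 186.95)
90436/D = 90436/((sqrt(314553)/3)) = 90436*(sqrt(314553)/104851) = 90436*sqrt(314553)/104851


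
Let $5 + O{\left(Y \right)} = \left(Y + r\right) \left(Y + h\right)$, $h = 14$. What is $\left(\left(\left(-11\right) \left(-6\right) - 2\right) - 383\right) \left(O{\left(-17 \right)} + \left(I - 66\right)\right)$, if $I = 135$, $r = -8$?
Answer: $-44341$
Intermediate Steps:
$O{\left(Y \right)} = -5 + \left(-8 + Y\right) \left(14 + Y\right)$ ($O{\left(Y \right)} = -5 + \left(Y - 8\right) \left(Y + 14\right) = -5 + \left(-8 + Y\right) \left(14 + Y\right)$)
$\left(\left(\left(-11\right) \left(-6\right) - 2\right) - 383\right) \left(O{\left(-17 \right)} + \left(I - 66\right)\right) = \left(\left(\left(-11\right) \left(-6\right) - 2\right) - 383\right) \left(\left(-117 + \left(-17\right)^{2} + 6 \left(-17\right)\right) + \left(135 - 66\right)\right) = \left(\left(66 - 2\right) - 383\right) \left(\left(-117 + 289 - 102\right) + 69\right) = \left(64 - 383\right) \left(70 + 69\right) = \left(-319\right) 139 = -44341$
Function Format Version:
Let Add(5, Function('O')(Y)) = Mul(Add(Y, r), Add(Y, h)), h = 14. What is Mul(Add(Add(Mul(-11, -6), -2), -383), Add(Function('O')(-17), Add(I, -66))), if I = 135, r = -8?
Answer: -44341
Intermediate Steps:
Function('O')(Y) = Add(-5, Mul(Add(-8, Y), Add(14, Y))) (Function('O')(Y) = Add(-5, Mul(Add(Y, -8), Add(Y, 14))) = Add(-5, Mul(Add(-8, Y), Add(14, Y))))
Mul(Add(Add(Mul(-11, -6), -2), -383), Add(Function('O')(-17), Add(I, -66))) = Mul(Add(Add(Mul(-11, -6), -2), -383), Add(Add(-117, Pow(-17, 2), Mul(6, -17)), Add(135, -66))) = Mul(Add(Add(66, -2), -383), Add(Add(-117, 289, -102), 69)) = Mul(Add(64, -383), Add(70, 69)) = Mul(-319, 139) = -44341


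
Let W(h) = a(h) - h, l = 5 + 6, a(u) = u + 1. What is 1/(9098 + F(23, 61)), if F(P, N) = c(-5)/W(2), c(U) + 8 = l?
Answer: 1/9101 ≈ 0.00010988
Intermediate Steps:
a(u) = 1 + u
l = 11
c(U) = 3 (c(U) = -8 + 11 = 3)
W(h) = 1 (W(h) = (1 + h) - h = 1)
F(P, N) = 3 (F(P, N) = 3/1 = 3*1 = 3)
1/(9098 + F(23, 61)) = 1/(9098 + 3) = 1/9101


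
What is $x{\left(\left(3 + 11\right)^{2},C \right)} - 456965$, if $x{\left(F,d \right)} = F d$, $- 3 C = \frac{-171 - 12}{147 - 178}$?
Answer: $- \frac{14177871}{31} \approx -4.5735 \cdot 10^{5}$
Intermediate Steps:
$C = - \frac{61}{31}$ ($C = - \frac{\left(-171 - 12\right) \frac{1}{147 - 178}}{3} = - \frac{\left(-183\right) \frac{1}{-31}}{3} = - \frac{\left(-183\right) \left(- \frac{1}{31}\right)}{3} = \left(- \frac{1}{3}\right) \frac{183}{31} = - \frac{61}{31} \approx -1.9677$)
$x{\left(\left(3 + 11\right)^{2},C \right)} - 456965 = \left(3 + 11\right)^{2} \left(- \frac{61}{31}\right) - 456965 = 14^{2} \left(- \frac{61}{31}\right) - 456965 = 196 \left(- \frac{61}{31}\right) - 456965 = - \frac{11956}{31} - 456965 = - \frac{14177871}{31}$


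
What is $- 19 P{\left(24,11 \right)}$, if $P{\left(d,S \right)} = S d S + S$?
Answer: $-55385$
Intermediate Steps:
$P{\left(d,S \right)} = S + d S^{2}$ ($P{\left(d,S \right)} = d S^{2} + S = S + d S^{2}$)
$- 19 P{\left(24,11 \right)} = - 19 \cdot 11 \left(1 + 11 \cdot 24\right) = - 19 \cdot 11 \left(1 + 264\right) = - 19 \cdot 11 \cdot 265 = \left(-19\right) 2915 = -55385$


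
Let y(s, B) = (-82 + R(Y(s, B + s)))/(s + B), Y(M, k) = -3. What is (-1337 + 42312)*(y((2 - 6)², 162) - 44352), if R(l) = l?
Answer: -323487012475/178 ≈ -1.8173e+9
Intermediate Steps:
y(s, B) = -85/(B + s) (y(s, B) = (-82 - 3)/(s + B) = -85/(B + s))
(-1337 + 42312)*(y((2 - 6)², 162) - 44352) = (-1337 + 42312)*(-85/(162 + (2 - 6)²) - 44352) = 40975*(-85/(162 + (-4)²) - 44352) = 40975*(-85/(162 + 16) - 44352) = 40975*(-85/178 - 44352) = 40975*(-7894741/178) = -323487012475/178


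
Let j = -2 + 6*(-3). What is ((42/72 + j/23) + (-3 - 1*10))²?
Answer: 13446889/76176 ≈ 176.52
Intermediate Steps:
j = -20 (j = -2 - 18 = -20)
((42/72 + j/23) + (-3 - 1*10))² = ((42/72 - 20/23) + (-3 - 1*10))² = ((42*(1/72) - 20*1/23) + (-3 - 10))² = ((7/12 - 20/23) - 13)² = (-79/276 - 13)² = (-3667/276)² = 13446889/76176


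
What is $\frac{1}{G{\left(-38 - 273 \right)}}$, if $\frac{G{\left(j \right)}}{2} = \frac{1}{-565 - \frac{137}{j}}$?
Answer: $- \frac{87789}{311} \approx -282.28$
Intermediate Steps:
$G{\left(j \right)} = \frac{2}{-565 - \frac{137}{j}}$
$\frac{1}{G{\left(-38 - 273 \right)}} = \frac{1}{\left(-2\right) \left(-38 - 273\right) \frac{1}{137 + 565 \left(-38 - 273\right)}} = \frac{1}{\left(-2\right) \left(-311\right) \frac{1}{137 + 565 \left(-311\right)}} = \frac{1}{\left(-2\right) \left(-311\right) \frac{1}{137 - 175715}} = \frac{1}{\left(-2\right) \left(-311\right) \frac{1}{-175578}} = \frac{1}{\left(-2\right) \left(-311\right) \left(- \frac{1}{175578}\right)} = \frac{1}{- \frac{311}{87789}} = - \frac{87789}{311}$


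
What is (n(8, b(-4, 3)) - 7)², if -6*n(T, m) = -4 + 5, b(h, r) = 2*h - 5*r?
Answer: 1849/36 ≈ 51.361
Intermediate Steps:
b(h, r) = -5*r + 2*h
n(T, m) = -⅙ (n(T, m) = -(-4 + 5)/6 = -⅙*1 = -⅙)
(n(8, b(-4, 3)) - 7)² = (-⅙ - 7)² = (-43/6)² = 1849/36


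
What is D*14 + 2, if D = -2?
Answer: -26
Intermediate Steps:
D*14 + 2 = -2*14 + 2 = -28 + 2 = -26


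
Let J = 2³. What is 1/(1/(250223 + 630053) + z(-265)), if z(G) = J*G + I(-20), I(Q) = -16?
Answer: -880276/1880269535 ≈ -0.00046816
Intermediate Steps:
J = 8
z(G) = -16 + 8*G (z(G) = 8*G - 16 = -16 + 8*G)
1/(1/(250223 + 630053) + z(-265)) = 1/(1/(250223 + 630053) + (-16 + 8*(-265))) = 1/(1/880276 + (-16 - 2120)) = 1/(1/880276 - 2136) = 1/(-1880269535/880276) = -880276/1880269535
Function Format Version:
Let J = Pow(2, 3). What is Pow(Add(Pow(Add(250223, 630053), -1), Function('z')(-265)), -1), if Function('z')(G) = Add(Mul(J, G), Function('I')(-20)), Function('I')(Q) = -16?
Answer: Rational(-880276, 1880269535) ≈ -0.00046816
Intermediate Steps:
J = 8
Function('z')(G) = Add(-16, Mul(8, G)) (Function('z')(G) = Add(Mul(8, G), -16) = Add(-16, Mul(8, G)))
Pow(Add(Pow(Add(250223, 630053), -1), Function('z')(-265)), -1) = Pow(Add(Pow(Add(250223, 630053), -1), Add(-16, Mul(8, -265))), -1) = Pow(Add(Pow(880276, -1), Add(-16, -2120)), -1) = Pow(Add(Rational(1, 880276), -2136), -1) = Pow(Rational(-1880269535, 880276), -1) = Rational(-880276, 1880269535)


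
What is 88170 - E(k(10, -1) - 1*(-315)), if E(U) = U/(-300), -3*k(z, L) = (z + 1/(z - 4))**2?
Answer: 2856738299/32400 ≈ 88171.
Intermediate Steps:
k(z, L) = -(z + 1/(-4 + z))**2/3 (k(z, L) = -(z + 1/(z - 4))**2/3 = -(z + 1/(-4 + z))**2/3)
E(U) = -U/300 (E(U) = U*(-1/300) = -U/300)
88170 - E(k(10, -1) - 1*(-315)) = 88170 - (-1)*(-(1 + 10**2 - 4*10)**2/(3*(-4 + 10)**2) - 1*(-315))/300 = 88170 - (-1)*(-1/3*(1 + 100 - 40)**2/6**2 + 315)/300 = 88170 - (-1)*(-1/3*1/36*61**2 + 315)/300 = 88170 - (-1)*(-1/3*1/36*3721 + 315)/300 = 88170 - (-1)*(-3721/108 + 315)/300 = 88170 - (-1)*30299/(300*108) = 88170 - 1*(-30299/32400) = 88170 + 30299/32400 = 2856738299/32400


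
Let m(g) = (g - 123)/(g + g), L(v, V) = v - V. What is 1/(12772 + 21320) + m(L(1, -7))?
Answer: -980141/136368 ≈ -7.1875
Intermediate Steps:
m(g) = (-123 + g)/(2*g) (m(g) = (-123 + g)/((2*g)) = (-123 + g)*(1/(2*g)) = (-123 + g)/(2*g))
1/(12772 + 21320) + m(L(1, -7)) = 1/(12772 + 21320) + (-123 + (1 - 1*(-7)))/(2*(1 - 1*(-7))) = 1/34092 + (-123 + (1 + 7))/(2*(1 + 7)) = 1/34092 + (½)*(-123 + 8)/8 = 1/34092 + (½)*(⅛)*(-115) = 1/34092 - 115/16 = -980141/136368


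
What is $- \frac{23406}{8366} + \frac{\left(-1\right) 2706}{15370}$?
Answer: $- \frac{2033982}{683965} \approx -2.9738$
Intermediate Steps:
$- \frac{23406}{8366} + \frac{\left(-1\right) 2706}{15370} = \left(-23406\right) \frac{1}{8366} - \frac{1353}{7685} = - \frac{249}{89} - \frac{1353}{7685} = - \frac{2033982}{683965}$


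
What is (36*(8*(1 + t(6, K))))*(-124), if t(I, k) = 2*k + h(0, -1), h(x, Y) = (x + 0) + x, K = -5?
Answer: 321408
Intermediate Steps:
h(x, Y) = 2*x (h(x, Y) = x + x = 2*x)
t(I, k) = 2*k (t(I, k) = 2*k + 2*0 = 2*k + 0 = 2*k)
(36*(8*(1 + t(6, K))))*(-124) = (36*(8*(1 + 2*(-5))))*(-124) = (36*(8*(1 - 10)))*(-124) = (36*(8*(-9)))*(-124) = (36*(-72))*(-124) = -2592*(-124) = 321408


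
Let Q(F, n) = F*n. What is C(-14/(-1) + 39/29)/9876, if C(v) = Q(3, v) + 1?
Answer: 341/71601 ≈ 0.0047625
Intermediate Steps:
C(v) = 1 + 3*v (C(v) = 3*v + 1 = 1 + 3*v)
C(-14/(-1) + 39/29)/9876 = (1 + 3*(-14/(-1) + 39/29))/9876 = (1 + 3*(-14*(-1) + 39*(1/29)))*(1/9876) = (1 + 3*(14 + 39/29))*(1/9876) = (1 + 3*(445/29))*(1/9876) = (1 + 1335/29)*(1/9876) = (1364/29)*(1/9876) = 341/71601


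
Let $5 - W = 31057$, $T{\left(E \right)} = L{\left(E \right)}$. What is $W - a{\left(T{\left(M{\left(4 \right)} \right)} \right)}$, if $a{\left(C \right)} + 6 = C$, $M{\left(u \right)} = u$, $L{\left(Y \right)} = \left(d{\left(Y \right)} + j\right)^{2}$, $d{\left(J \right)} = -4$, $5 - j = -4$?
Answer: $-31071$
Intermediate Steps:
$j = 9$ ($j = 5 - -4 = 5 + 4 = 9$)
$L{\left(Y \right)} = 25$ ($L{\left(Y \right)} = \left(-4 + 9\right)^{2} = 5^{2} = 25$)
$T{\left(E \right)} = 25$
$a{\left(C \right)} = -6 + C$
$W = -31052$ ($W = 5 - 31057 = -31052$)
$W - a{\left(T{\left(M{\left(4 \right)} \right)} \right)} = -31052 - \left(-6 + 25\right) = -31052 - 19 = -31071$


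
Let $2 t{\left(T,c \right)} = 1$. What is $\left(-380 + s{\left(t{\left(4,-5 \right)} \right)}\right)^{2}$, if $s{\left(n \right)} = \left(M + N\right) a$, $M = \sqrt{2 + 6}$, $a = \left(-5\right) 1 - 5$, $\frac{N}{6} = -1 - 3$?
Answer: $20400 + 5600 \sqrt{2} \approx 28320.0$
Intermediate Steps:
$N = -24$ ($N = 6 \left(-1 - 3\right) = 6 \left(-4\right) = -24$)
$a = -10$ ($a = -5 - 5 = -10$)
$M = 2 \sqrt{2}$ ($M = \sqrt{8} = 2 \sqrt{2} \approx 2.8284$)
$t{\left(T,c \right)} = \frac{1}{2}$ ($t{\left(T,c \right)} = \frac{1}{2} \cdot 1 = \frac{1}{2}$)
$s{\left(n \right)} = 240 - 20 \sqrt{2}$ ($s{\left(n \right)} = \left(2 \sqrt{2} - 24\right) \left(-10\right) = \left(-24 + 2 \sqrt{2}\right) \left(-10\right) = 240 - 20 \sqrt{2}$)
$\left(-380 + s{\left(t{\left(4,-5 \right)} \right)}\right)^{2} = \left(-380 + \left(240 - 20 \sqrt{2}\right)\right)^{2} = \left(-140 - 20 \sqrt{2}\right)^{2}$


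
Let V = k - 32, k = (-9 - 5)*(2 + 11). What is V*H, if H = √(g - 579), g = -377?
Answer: -428*I*√239 ≈ -6616.7*I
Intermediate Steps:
k = -182 (k = -14*13 = -182)
V = -214 (V = -182 - 32 = -214)
H = 2*I*√239 (H = √(-377 - 579) = √(-956) = 2*I*√239 ≈ 30.919*I)
V*H = -428*I*√239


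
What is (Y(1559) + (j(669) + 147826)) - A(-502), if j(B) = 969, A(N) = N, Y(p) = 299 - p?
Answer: 148037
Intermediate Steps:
(Y(1559) + (j(669) + 147826)) - A(-502) = ((299 - 1*1559) + (969 + 147826)) - 1*(-502) = ((299 - 1559) + 148795) + 502 = (-1260 + 148795) + 502 = 147535 + 502 = 148037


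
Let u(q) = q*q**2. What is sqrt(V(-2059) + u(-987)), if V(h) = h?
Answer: I*sqrt(961506862) ≈ 31008.0*I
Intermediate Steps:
u(q) = q**3
sqrt(V(-2059) + u(-987)) = sqrt(-2059 + (-987)**3) = sqrt(-2059 - 961504803) = sqrt(-961506862) = I*sqrt(961506862)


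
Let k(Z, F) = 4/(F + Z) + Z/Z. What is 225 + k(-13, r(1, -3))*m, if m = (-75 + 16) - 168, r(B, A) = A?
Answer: 219/4 ≈ 54.750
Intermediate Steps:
k(Z, F) = 1 + 4/(F + Z) (k(Z, F) = 4/(F + Z) + 1 = 1 + 4/(F + Z))
m = -227 (m = -59 - 168 = -227)
225 + k(-13, r(1, -3))*m = 225 + ((4 - 3 - 13)/(-3 - 13))*(-227) = 225 + (-12/(-16))*(-227) = 225 - 1/16*(-12)*(-227) = 225 + (¾)*(-227) = 225 - 681/4 = 219/4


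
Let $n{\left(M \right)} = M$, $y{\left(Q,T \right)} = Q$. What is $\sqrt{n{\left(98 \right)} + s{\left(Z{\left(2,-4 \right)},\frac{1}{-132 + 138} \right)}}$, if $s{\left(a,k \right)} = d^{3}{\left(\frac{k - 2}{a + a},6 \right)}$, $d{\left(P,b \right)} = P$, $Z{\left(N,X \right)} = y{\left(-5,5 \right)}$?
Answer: $\frac{\sqrt{317539965}}{1800} \approx 9.8998$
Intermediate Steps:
$Z{\left(N,X \right)} = -5$
$s{\left(a,k \right)} = \frac{\left(-2 + k\right)^{3}}{8 a^{3}}$ ($s{\left(a,k \right)} = \left(\frac{k - 2}{a + a}\right)^{3} = \left(\frac{-2 + k}{2 a}\right)^{3} = \frac{\left(-2 + k\right)^{3}}{8 a^{3}}$)
$\sqrt{n{\left(98 \right)} + s{\left(Z{\left(2,-4 \right)},\frac{1}{-132 + 138} \right)}} = \sqrt{98 + \frac{\left(-2 + \frac{1}{-132 + 138}\right)^{3}}{8 \left(-125\right)}} = \sqrt{98 + \frac{1}{8} \left(- \frac{1}{125}\right) \left(-2 + \frac{1}{6}\right)^{3}} = \sqrt{98 + \frac{1}{8} \left(- \frac{1}{125}\right) \left(- \frac{11}{6}\right)^{3}} = \sqrt{98 + \frac{1}{8} \left(- \frac{1}{125}\right) \left(- \frac{1331}{216}\right)} = \sqrt{98 + \frac{1331}{216000}} = \sqrt{\frac{21169331}{216000}} = \frac{\sqrt{317539965}}{1800}$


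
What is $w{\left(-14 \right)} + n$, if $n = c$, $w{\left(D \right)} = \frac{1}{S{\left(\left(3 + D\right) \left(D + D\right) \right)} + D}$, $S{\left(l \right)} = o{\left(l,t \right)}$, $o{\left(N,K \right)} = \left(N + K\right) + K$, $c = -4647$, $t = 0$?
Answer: $- \frac{1366217}{294} \approx -4647.0$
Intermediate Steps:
$o{\left(N,K \right)} = N + 2 K$ ($o{\left(N,K \right)} = \left(K + N\right) + K = N + 2 K$)
$S{\left(l \right)} = l$ ($S{\left(l \right)} = l + 2 \cdot 0 = l + 0 = l$)
$w{\left(D \right)} = \frac{1}{D + 2 D \left(3 + D\right)}$ ($w{\left(D \right)} = \frac{1}{\left(3 + D\right) \left(D + D\right) + D} = \frac{1}{\left(3 + D\right) 2 D + D} = \frac{1}{2 D \left(3 + D\right) + D} = \frac{1}{D + 2 D \left(3 + D\right)}$)
$n = -4647$
$w{\left(-14 \right)} + n = \frac{1}{\left(-14\right) \left(7 + 2 \left(-14\right)\right)} - 4647 = - \frac{1}{14 \left(7 - 28\right)} - 4647 = - \frac{1}{14 \left(-21\right)} - 4647 = \left(- \frac{1}{14}\right) \left(- \frac{1}{21}\right) - 4647 = \frac{1}{294} - 4647 = - \frac{1366217}{294}$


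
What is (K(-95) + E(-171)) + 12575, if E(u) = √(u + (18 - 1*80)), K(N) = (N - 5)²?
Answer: 22575 + I*√233 ≈ 22575.0 + 15.264*I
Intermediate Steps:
K(N) = (-5 + N)²
E(u) = √(-62 + u) (E(u) = √(u + (18 - 80)) = √(u - 62) = √(-62 + u))
(K(-95) + E(-171)) + 12575 = ((-5 - 95)² + √(-62 - 171)) + 12575 = ((-100)² + √(-233)) + 12575 = (10000 + I*√233) + 12575 = 22575 + I*√233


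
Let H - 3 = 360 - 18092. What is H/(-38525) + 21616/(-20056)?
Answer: -2593389/4199225 ≈ -0.61759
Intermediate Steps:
H = -17729 (H = 3 + (360 - 18092) = 3 - 17732 = -17729)
H/(-38525) + 21616/(-20056) = -17729/(-38525) + 21616/(-20056) = -17729*(-1/38525) + 21616*(-1/20056) = 17729/38525 - 2702/2507 = -2593389/4199225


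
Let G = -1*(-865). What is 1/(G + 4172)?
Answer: 1/5037 ≈ 0.00019853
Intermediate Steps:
G = 865
1/(G + 4172) = 1/(865 + 4172) = 1/5037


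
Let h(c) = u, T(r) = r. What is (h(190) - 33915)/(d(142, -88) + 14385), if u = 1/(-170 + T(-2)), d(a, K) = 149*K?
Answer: -5833381/218956 ≈ -26.642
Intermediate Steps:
u = -1/172 (u = 1/(-170 - 2) = 1/(-172) = -1/172 ≈ -0.0058140)
h(c) = -1/172
(h(190) - 33915)/(d(142, -88) + 14385) = (-1/172 - 33915)/(149*(-88) + 14385) = -5833381/(172*(-13112 + 14385)) = -5833381/172/1273 = -5833381/172*1/1273 = -5833381/218956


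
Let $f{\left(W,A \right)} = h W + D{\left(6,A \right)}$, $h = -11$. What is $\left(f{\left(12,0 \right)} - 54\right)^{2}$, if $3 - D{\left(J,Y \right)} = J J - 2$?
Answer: $47089$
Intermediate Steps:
$D{\left(J,Y \right)} = 5 - J^{2}$ ($D{\left(J,Y \right)} = 3 - \left(J J - 2\right) = 3 - \left(J^{2} - 2\right) = 3 - \left(-2 + J^{2}\right) = 5 - J^{2}$)
$f{\left(W,A \right)} = -31 - 11 W$ ($f{\left(W,A \right)} = - 11 W + \left(5 - 6^{2}\right) = - 11 W + \left(5 - 36\right) = - 11 W - 31 = -31 - 11 W$)
$\left(f{\left(12,0 \right)} - 54\right)^{2} = \left(\left(-31 - 132\right) - 54\right)^{2} = \left(-163 - 54\right)^{2} = \left(-217\right)^{2} = 47089$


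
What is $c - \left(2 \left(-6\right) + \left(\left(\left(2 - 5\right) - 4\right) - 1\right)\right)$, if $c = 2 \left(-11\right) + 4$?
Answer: $2$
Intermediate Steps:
$c = -18$ ($c = -22 + 4 = -18$)
$c - \left(2 \left(-6\right) + \left(\left(\left(2 - 5\right) - 4\right) - 1\right)\right) = -18 - \left(2 \left(-6\right) + \left(\left(\left(2 - 5\right) - 4\right) - 1\right)\right) = -18 - \left(-12 - 8\right) = -18 - -20 = -18 + 20 = 2$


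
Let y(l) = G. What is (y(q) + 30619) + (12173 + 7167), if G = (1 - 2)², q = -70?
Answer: 49960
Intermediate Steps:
G = 1 (G = (-1)² = 1)
y(l) = 1
(y(q) + 30619) + (12173 + 7167) = (1 + 30619) + (12173 + 7167) = 30620 + 19340 = 49960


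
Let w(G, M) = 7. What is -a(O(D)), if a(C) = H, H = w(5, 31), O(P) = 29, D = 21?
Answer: -7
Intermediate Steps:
H = 7
a(C) = 7
-a(O(D)) = -1*7 = -7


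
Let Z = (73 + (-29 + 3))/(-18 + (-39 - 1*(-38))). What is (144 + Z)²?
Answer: 7230721/361 ≈ 20030.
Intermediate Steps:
Z = -47/19 (Z = (73 - 26)/(-18 + (-39 + 38)) = 47/(-18 - 1) = 47/(-19) = 47*(-1/19) = -47/19 ≈ -2.4737)
(144 + Z)² = (144 - 47/19)² = (2689/19)² = 7230721/361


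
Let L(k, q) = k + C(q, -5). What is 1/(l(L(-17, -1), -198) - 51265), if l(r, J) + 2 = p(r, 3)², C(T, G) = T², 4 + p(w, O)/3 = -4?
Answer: -1/50691 ≈ -1.9727e-5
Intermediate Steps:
p(w, O) = -24 (p(w, O) = -12 + 3*(-4) = -12 - 12 = -24)
L(k, q) = k + q²
l(r, J) = 574 (l(r, J) = -2 + (-24)² = -2 + 576 = 574)
1/(l(L(-17, -1), -198) - 51265) = 1/(574 - 51265) = 1/(-50691) = -1/50691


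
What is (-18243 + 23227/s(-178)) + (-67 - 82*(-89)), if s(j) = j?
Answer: -1983363/178 ≈ -11142.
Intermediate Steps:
(-18243 + 23227/s(-178)) + (-67 - 82*(-89)) = (-18243 + 23227/(-178)) + (-67 - 82*(-89)) = (-18243 + 23227*(-1/178)) + (-67 + 7298) = (-18243 - 23227/178) + 7231 = -3270481/178 + 7231 = -1983363/178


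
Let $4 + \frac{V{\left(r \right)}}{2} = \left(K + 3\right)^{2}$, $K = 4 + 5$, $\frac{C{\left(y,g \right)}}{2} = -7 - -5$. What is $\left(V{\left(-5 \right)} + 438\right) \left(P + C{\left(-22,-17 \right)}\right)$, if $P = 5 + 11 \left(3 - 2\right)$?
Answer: $8616$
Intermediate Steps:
$C{\left(y,g \right)} = -4$ ($C{\left(y,g \right)} = 2 \left(-7 - -5\right) = 2 \left(-7 + 5\right) = 2 \left(-2\right) = -4$)
$P = 16$ ($P = 5 + 11 \cdot 1 = 5 + 11 = 16$)
$K = 9$
$V{\left(r \right)} = 280$ ($V{\left(r \right)} = -8 + 2 \left(9 + 3\right)^{2} = -8 + 2 \cdot 12^{2} = -8 + 2 \cdot 144 = -8 + 288 = 280$)
$\left(V{\left(-5 \right)} + 438\right) \left(P + C{\left(-22,-17 \right)}\right) = \left(280 + 438\right) \left(16 - 4\right) = 718 \cdot 12 = 8616$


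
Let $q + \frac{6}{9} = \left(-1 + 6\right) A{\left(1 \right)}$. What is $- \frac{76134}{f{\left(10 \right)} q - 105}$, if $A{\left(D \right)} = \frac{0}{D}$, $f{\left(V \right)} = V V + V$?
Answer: $\frac{228402}{535} \approx 426.92$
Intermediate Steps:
$f{\left(V \right)} = V + V^{2}$ ($f{\left(V \right)} = V^{2} + V = V + V^{2}$)
$A{\left(D \right)} = 0$
$q = - \frac{2}{3}$ ($q = - \frac{2}{3} + \left(-1 + 6\right) 0 = - \frac{2}{3} + 5 \cdot 0 = - \frac{2}{3} + 0 = - \frac{2}{3} \approx -0.66667$)
$- \frac{76134}{f{\left(10 \right)} q - 105} = - \frac{76134}{10 \left(1 + 10\right) \left(- \frac{2}{3}\right) - 105} = - \frac{76134}{10 \cdot 11 \left(- \frac{2}{3}\right) - 105} = - \frac{76134}{110 \left(- \frac{2}{3}\right) - 105} = - \frac{76134}{- \frac{220}{3} - 105} = - \frac{76134}{- \frac{535}{3}} = \left(-76134\right) \left(- \frac{3}{535}\right) = \frac{228402}{535}$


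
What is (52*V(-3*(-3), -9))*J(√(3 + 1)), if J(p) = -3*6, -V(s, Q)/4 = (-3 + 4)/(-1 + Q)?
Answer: -1872/5 ≈ -374.40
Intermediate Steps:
V(s, Q) = -4/(-1 + Q) (V(s, Q) = -4*(-3 + 4)/(-1 + Q) = -4/(-1 + Q))
J(p) = -18
(52*V(-3*(-3), -9))*J(√(3 + 1)) = (52*(-4/(-1 - 9)))*(-18) = (52*(-4/(-10)))*(-18) = (52*(-4*(-⅒)))*(-18) = (52*(⅖))*(-18) = (104/5)*(-18) = -1872/5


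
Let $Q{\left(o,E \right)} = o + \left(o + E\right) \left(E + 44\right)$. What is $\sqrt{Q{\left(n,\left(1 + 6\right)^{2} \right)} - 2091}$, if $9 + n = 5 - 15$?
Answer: $2 \sqrt{170} \approx 26.077$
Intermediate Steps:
$n = -19$ ($n = -9 + \left(5 - 15\right) = -9 - 10 = -19$)
$Q{\left(o,E \right)} = o + \left(44 + E\right) \left(E + o\right)$ ($Q{\left(o,E \right)} = o + \left(E + o\right) \left(44 + E\right) = o + \left(44 + E\right) \left(E + o\right)$)
$\sqrt{Q{\left(n,\left(1 + 6\right)^{2} \right)} - 2091} = \sqrt{\left(\left(\left(1 + 6\right)^{2}\right)^{2} + 44 \left(1 + 6\right)^{2} + 45 \left(-19\right) + \left(1 + 6\right)^{2} \left(-19\right)\right) - 2091} = \sqrt{\left(\left(7^{2}\right)^{2} + 44 \cdot 7^{2} - 855 + 7^{2} \left(-19\right)\right) - 2091} = \sqrt{\left(49^{2} + 44 \cdot 49 - 855 + 49 \left(-19\right)\right) - 2091} = \sqrt{\left(2401 + 2156 - 855 - 931\right) - 2091} = \sqrt{2771 - 2091} = \sqrt{680} = 2 \sqrt{170}$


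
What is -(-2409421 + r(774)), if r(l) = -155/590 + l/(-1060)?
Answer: 37671312859/15635 ≈ 2.4094e+6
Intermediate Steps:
r(l) = -31/118 - l/1060 (r(l) = -155*1/590 + l*(-1/1060) = -31/118 - l/1060)
-(-2409421 + r(774)) = -(-2409421 + (-31/118 - 1/1060*774)) = -(-2409421 + (-31/118 - 387/530)) = -(-2409421 - 15524/15635) = -1*(-37671312859/15635) = 37671312859/15635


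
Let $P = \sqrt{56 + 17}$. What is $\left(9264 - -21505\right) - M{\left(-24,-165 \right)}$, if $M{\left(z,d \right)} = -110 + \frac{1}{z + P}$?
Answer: $\frac{15532161}{503} + \frac{\sqrt{73}}{503} \approx 30879.0$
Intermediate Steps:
$P = \sqrt{73} \approx 8.544$
$M{\left(z,d \right)} = -110 + \frac{1}{z + \sqrt{73}}$
$\left(9264 - -21505\right) - M{\left(-24,-165 \right)} = \left(9264 - -21505\right) - \frac{1 - -2640 - 110 \sqrt{73}}{-24 + \sqrt{73}} = \left(9264 + 21505\right) - \frac{1 + 2640 - 110 \sqrt{73}}{-24 + \sqrt{73}} = 30769 - \frac{2641 - 110 \sqrt{73}}{-24 + \sqrt{73}}$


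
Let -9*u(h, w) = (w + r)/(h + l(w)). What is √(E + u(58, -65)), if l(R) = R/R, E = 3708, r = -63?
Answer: 2*√29043871/177 ≈ 60.895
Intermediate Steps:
l(R) = 1
u(h, w) = -(-63 + w)/(9*(1 + h)) (u(h, w) = -(w - 63)/(9*(h + 1)) = -(-63 + w)/(9*(1 + h)))
√(E + u(58, -65)) = √(3708 + (63 - 1*(-65))/(9*(1 + 58))) = √(3708 + (⅑)*(63 + 65)/59) = √(3708 + (⅑)*(1/59)*128) = √(3708 + 128/531) = √(1969076/531) = 2*√29043871/177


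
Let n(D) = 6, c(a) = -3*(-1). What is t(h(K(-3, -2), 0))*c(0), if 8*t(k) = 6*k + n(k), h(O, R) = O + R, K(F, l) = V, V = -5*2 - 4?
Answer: -117/4 ≈ -29.250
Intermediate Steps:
c(a) = 3
V = -14 (V = -10 - 4 = -14)
K(F, l) = -14
t(k) = ¾ + 3*k/4 (t(k) = (6*k + 6)/8 = (6 + 6*k)/8 = ¾ + 3*k/4)
t(h(K(-3, -2), 0))*c(0) = (¾ + 3*(-14 + 0)/4)*3 = (¾ + (¾)*(-14))*3 = (¾ - 21/2)*3 = -39/4*3 = -117/4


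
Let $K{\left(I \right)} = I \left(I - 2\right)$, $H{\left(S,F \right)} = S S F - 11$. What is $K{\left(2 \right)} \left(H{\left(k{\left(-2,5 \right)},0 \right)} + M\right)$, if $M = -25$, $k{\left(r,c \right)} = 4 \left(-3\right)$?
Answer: $0$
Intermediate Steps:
$k{\left(r,c \right)} = -12$
$H{\left(S,F \right)} = -11 + F S^{2}$ ($H{\left(S,F \right)} = S^{2} F - 11 = F S^{2} - 11 = -11 + F S^{2}$)
$K{\left(I \right)} = I \left(-2 + I\right)$
$K{\left(2 \right)} \left(H{\left(k{\left(-2,5 \right)},0 \right)} + M\right) = 2 \left(-2 + 2\right) \left(\left(-11 + 0 \left(-12\right)^{2}\right) - 25\right) = 2 \cdot 0 \left(\left(-11 + 0 \cdot 144\right) - 25\right) = 0 \left(\left(-11 + 0\right) - 25\right) = 0 \left(-11 - 25\right) = 0 \left(-36\right) = 0$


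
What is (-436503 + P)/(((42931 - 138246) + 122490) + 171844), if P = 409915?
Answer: -68/509 ≈ -0.13360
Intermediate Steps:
(-436503 + P)/(((42931 - 138246) + 122490) + 171844) = (-436503 + 409915)/(((42931 - 138246) + 122490) + 171844) = -26588/((-95315 + 122490) + 171844) = -26588/(27175 + 171844) = -26588/199019 = -26588*1/199019 = -68/509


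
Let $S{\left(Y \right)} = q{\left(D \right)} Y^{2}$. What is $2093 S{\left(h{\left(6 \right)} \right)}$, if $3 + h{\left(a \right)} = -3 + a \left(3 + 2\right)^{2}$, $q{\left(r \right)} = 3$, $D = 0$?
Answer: $130201344$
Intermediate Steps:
$h{\left(a \right)} = -6 + 25 a$ ($h{\left(a \right)} = -3 + \left(-3 + a \left(3 + 2\right)^{2}\right) = -3 + \left(-3 + a 5^{2}\right) = -3 + \left(-3 + a 25\right) = -3 + \left(-3 + 25 a\right) = -6 + 25 a$)
$S{\left(Y \right)} = 3 Y^{2}$
$2093 S{\left(h{\left(6 \right)} \right)} = 2093 \cdot 3 \left(-6 + 25 \cdot 6\right)^{2} = 2093 \cdot 3 \left(-6 + 150\right)^{2} = 2093 \cdot 3 \cdot 144^{2} = 2093 \cdot 3 \cdot 20736 = 2093 \cdot 62208 = 130201344$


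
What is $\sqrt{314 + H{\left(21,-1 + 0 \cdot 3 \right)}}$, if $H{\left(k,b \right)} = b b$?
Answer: $3 \sqrt{35} \approx 17.748$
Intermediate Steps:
$H{\left(k,b \right)} = b^{2}$
$\sqrt{314 + H{\left(21,-1 + 0 \cdot 3 \right)}} = \sqrt{314 + \left(-1 + 0 \cdot 3\right)^{2}} = \sqrt{314 + \left(-1 + 0\right)^{2}} = \sqrt{314 + \left(-1\right)^{2}} = \sqrt{314 + 1} = \sqrt{315} = 3 \sqrt{35}$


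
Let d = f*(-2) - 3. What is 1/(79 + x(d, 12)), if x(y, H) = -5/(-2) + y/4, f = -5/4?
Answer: 8/651 ≈ 0.012289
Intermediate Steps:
f = -5/4 (f = -5*¼ = -5/4 ≈ -1.2500)
d = -½ (d = -5/4*(-2) - 3 = 5/2 - 3 = -½ ≈ -0.50000)
x(y, H) = 5/2 + y/4 (x(y, H) = -5*(-½) + y*(¼) = 5/2 + y/4)
1/(79 + x(d, 12)) = 1/(79 + (5/2 + (¼)*(-½))) = 1/(79 + (5/2 - ⅛)) = 1/(79 + 19/8) = 1/(651/8) = 8/651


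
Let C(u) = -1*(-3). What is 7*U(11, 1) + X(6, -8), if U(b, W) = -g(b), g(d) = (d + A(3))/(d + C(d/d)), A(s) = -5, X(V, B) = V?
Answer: 3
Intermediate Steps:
C(u) = 3
g(d) = (-5 + d)/(3 + d) (g(d) = (d - 5)/(d + 3) = (-5 + d)/(3 + d))
U(b, W) = -(-5 + b)/(3 + b)
7*U(11, 1) + X(6, -8) = 7*((5 - 1*11)/(3 + 11)) + 6 = 7*((5 - 11)/14) + 6 = 7*((1/14)*(-6)) + 6 = 7*(-3/7) + 6 = -3 + 6 = 3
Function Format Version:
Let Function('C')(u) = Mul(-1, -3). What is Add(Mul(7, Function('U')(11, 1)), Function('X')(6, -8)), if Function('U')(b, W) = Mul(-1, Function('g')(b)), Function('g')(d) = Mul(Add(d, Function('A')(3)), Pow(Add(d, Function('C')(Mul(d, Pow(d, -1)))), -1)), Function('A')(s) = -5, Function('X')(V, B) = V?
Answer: 3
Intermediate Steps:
Function('C')(u) = 3
Function('g')(d) = Mul(Pow(Add(3, d), -1), Add(-5, d)) (Function('g')(d) = Mul(Add(d, -5), Pow(Add(d, 3), -1)) = Mul(Add(-5, d), Pow(Add(3, d), -1)) = Mul(Pow(Add(3, d), -1), Add(-5, d)))
Function('U')(b, W) = Mul(-1, Pow(Add(3, b), -1), Add(-5, b)) (Function('U')(b, W) = Mul(-1, Mul(Pow(Add(3, b), -1), Add(-5, b))) = Mul(-1, Pow(Add(3, b), -1), Add(-5, b)))
Add(Mul(7, Function('U')(11, 1)), Function('X')(6, -8)) = Add(Mul(7, Mul(Pow(Add(3, 11), -1), Add(5, Mul(-1, 11)))), 6) = Add(Mul(7, Mul(Pow(14, -1), Add(5, -11))), 6) = Add(Mul(7, Mul(Rational(1, 14), -6)), 6) = Add(Mul(7, Rational(-3, 7)), 6) = Add(-3, 6) = 3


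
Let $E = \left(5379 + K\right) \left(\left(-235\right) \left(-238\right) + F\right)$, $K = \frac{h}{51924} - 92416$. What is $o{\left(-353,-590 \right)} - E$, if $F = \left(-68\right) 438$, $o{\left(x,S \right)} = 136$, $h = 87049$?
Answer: $\frac{59079794553979}{25962} \approx 2.2756 \cdot 10^{9}$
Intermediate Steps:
$K = - \frac{4798521335}{51924}$ ($K = \frac{87049}{51924} - 92416 = - \frac{4798521335}{51924} \approx -92414.0$)
$F = -29784$
$E = - \frac{59079791023147}{25962}$ ($E = \left(5379 - \frac{4798521335}{51924}\right) \left(\left(-235\right) \left(-238\right) - 29784\right) = - \frac{4519222139 \left(55930 - 29784\right)}{51924} = \left(- \frac{4519222139}{51924}\right) 26146 = - \frac{59079791023147}{25962} \approx -2.2756 \cdot 10^{9}$)
$o{\left(-353,-590 \right)} - E = 136 - - \frac{59079791023147}{25962} = 136 + \frac{59079791023147}{25962} = \frac{59079794553979}{25962}$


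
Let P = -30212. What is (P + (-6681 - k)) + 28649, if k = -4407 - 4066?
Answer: 229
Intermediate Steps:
k = -8473
(P + (-6681 - k)) + 28649 = (-30212 + (-6681 - 1*(-8473))) + 28649 = (-30212 + (-6681 + 8473)) + 28649 = (-30212 + 1792) + 28649 = -28420 + 28649 = 229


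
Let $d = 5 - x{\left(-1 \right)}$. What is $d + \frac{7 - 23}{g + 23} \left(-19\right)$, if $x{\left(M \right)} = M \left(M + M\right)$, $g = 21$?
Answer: $\frac{109}{11} \approx 9.9091$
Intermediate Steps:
$x{\left(M \right)} = 2 M^{2}$ ($x{\left(M \right)} = M 2 M = 2 M^{2}$)
$d = 3$ ($d = 5 - 2 \left(-1\right)^{2} = 5 - 2 \cdot 1 = 5 - 2 = 3$)
$d + \frac{7 - 23}{g + 23} \left(-19\right) = 3 + \frac{7 - 23}{21 + 23} \left(-19\right) = 3 + - \frac{16}{44} \left(-19\right) = 3 + \left(-16\right) \frac{1}{44} \left(-19\right) = 3 - - \frac{76}{11} = 3 + \frac{76}{11} = \frac{109}{11}$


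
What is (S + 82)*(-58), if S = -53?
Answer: -1682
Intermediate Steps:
(S + 82)*(-58) = (-53 + 82)*(-58) = 29*(-58) = -1682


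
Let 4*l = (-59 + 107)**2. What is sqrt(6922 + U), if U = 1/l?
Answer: 23*sqrt(7537)/24 ≈ 83.199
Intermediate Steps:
l = 576 (l = (-59 + 107)**2/4 = (1/4)*48**2 = (1/4)*2304 = 576)
U = 1/576 ≈ 0.0017361
sqrt(6922 + U) = sqrt(6922 + 1/576) = sqrt(3987073/576) = 23*sqrt(7537)/24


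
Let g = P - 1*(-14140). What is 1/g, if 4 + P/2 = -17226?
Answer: -1/20320 ≈ -4.9213e-5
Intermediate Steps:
P = -34460 (P = -8 + 2*(-17226) = -8 - 34452 = -34460)
g = -20320 (g = -34460 - 1*(-14140) = -34460 + 14140 = -20320)
1/g = 1/(-20320) = -1/20320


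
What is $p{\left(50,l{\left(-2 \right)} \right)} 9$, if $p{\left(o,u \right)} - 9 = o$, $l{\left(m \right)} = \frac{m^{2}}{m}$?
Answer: $531$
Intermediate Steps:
$l{\left(m \right)} = m$
$p{\left(o,u \right)} = 9 + o$
$p{\left(50,l{\left(-2 \right)} \right)} 9 = \left(9 + 50\right) 9 = 59 \cdot 9 = 531$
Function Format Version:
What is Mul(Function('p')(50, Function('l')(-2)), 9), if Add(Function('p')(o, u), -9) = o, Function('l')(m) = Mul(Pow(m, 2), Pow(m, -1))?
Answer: 531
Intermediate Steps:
Function('l')(m) = m
Function('p')(o, u) = Add(9, o)
Mul(Function('p')(50, Function('l')(-2)), 9) = Mul(Add(9, 50), 9) = Mul(59, 9) = 531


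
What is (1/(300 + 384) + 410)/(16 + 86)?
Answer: 280441/69768 ≈ 4.0196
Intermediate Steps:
(1/(300 + 384) + 410)/(16 + 86) = (1/684 + 410)/102 = (1/684 + 410)*(1/102) = (280441/684)*(1/102) = 280441/69768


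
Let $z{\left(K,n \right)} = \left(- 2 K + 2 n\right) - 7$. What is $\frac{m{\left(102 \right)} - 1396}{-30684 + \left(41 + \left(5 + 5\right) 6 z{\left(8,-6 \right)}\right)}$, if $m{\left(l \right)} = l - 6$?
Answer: $\frac{1300}{32743} \approx 0.039703$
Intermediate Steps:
$z{\left(K,n \right)} = -7 - 2 K + 2 n$
$m{\left(l \right)} = -6 + l$
$\frac{m{\left(102 \right)} - 1396}{-30684 + \left(41 + \left(5 + 5\right) 6 z{\left(8,-6 \right)}\right)} = \frac{\left(-6 + 102\right) - 1396}{-30684 + \left(41 + \left(5 + 5\right) 6 \left(-7 - 16 + 2 \left(-6\right)\right)\right)} = \frac{96 - 1396}{-30684 + \left(41 + 10 \cdot 6 \left(-7 - 16 - 12\right)\right)} = - \frac{1300}{-30684 + \left(41 + 60 \left(-35\right)\right)} = - \frac{1300}{-30684 + \left(41 - 2100\right)} = - \frac{1300}{-30684 - 2059} = - \frac{1300}{-32743} = \left(-1300\right) \left(- \frac{1}{32743}\right) = \frac{1300}{32743}$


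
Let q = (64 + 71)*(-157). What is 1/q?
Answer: -1/21195 ≈ -4.7181e-5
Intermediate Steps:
q = -21195 (q = 135*(-157) = -21195)
1/q = 1/(-21195) = -1/21195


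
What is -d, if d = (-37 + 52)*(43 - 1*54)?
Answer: 165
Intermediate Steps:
d = -165 (d = 15*(43 - 54) = 15*(-11) = -165)
-d = -1*(-165) = 165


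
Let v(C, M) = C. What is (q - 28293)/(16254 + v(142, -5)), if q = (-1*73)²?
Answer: -5741/4099 ≈ -1.4006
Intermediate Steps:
q = 5329 (q = (-73)² = 5329)
(q - 28293)/(16254 + v(142, -5)) = (5329 - 28293)/(16254 + 142) = -22964/16396 = -22964*1/16396 = -5741/4099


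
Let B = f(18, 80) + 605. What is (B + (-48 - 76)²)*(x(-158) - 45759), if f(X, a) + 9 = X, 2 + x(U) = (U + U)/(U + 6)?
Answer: -13902017805/19 ≈ -7.3168e+8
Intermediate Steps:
x(U) = -2 + 2*U/(6 + U) (x(U) = -2 + (U + U)/(U + 6) = -2 + (2*U)/(6 + U) = -2 + 2*U/(6 + U))
f(X, a) = -9 + X
B = 614 (B = (-9 + 18) + 605 = 9 + 605 = 614)
(B + (-48 - 76)²)*(x(-158) - 45759) = (614 + (-48 - 76)²)*(-12/(6 - 158) - 45759) = (614 + (-124)²)*(-12/(-152) - 45759) = (614 + 15376)*(-12*(-1/152) - 45759) = 15990*(3/38 - 45759) = 15990*(-1738839/38) = -13902017805/19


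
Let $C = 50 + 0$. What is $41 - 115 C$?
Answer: $-5709$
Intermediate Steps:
$C = 50$
$41 - 115 C = 41 - 5750 = -5709$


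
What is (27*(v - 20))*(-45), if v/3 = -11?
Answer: 64395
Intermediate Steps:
v = -33 (v = 3*(-11) = -33)
(27*(v - 20))*(-45) = (27*(-33 - 20))*(-45) = (27*(-53))*(-45) = -1431*(-45) = 64395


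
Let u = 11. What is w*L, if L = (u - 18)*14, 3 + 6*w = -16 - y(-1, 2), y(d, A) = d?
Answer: 294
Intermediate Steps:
w = -3 (w = -1/2 + (-16 - 1*(-1))/6 = -1/2 + (-16 + 1)/6 = -1/2 + (1/6)*(-15) = -1/2 - 5/2 = -3)
L = -98 (L = (11 - 18)*14 = -7*14 = -98)
w*L = -3*(-98) = 294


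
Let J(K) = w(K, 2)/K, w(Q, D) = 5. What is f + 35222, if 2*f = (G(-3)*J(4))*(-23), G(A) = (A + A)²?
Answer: 69409/2 ≈ 34705.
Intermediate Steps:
G(A) = 4*A² (G(A) = (2*A)² = 4*A²)
J(K) = 5/K
f = -1035/2 (f = (((4*(-3)²)*(5/4))*(-23))/2 = (((4*9)*(5*(¼)))*(-23))/2 = ((36*(5/4))*(-23))/2 = (45*(-23))/2 = (½)*(-1035) = -1035/2 ≈ -517.50)
f + 35222 = -1035/2 + 35222 = 69409/2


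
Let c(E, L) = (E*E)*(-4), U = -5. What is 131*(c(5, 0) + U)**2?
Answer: 1444275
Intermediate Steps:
c(E, L) = -4*E**2 (c(E, L) = E**2*(-4) = -4*E**2)
131*(c(5, 0) + U)**2 = 131*(-4*5**2 - 5)**2 = 131*(-4*25 - 5)**2 = 131*(-100 - 5)**2 = 131*(-105)**2 = 131*11025 = 1444275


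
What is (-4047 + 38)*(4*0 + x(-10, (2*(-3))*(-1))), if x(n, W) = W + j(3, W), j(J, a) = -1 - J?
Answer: -8018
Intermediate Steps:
x(n, W) = -4 + W (x(n, W) = W + (-1 - 1*3) = W + (-1 - 3) = W - 4 = -4 + W)
(-4047 + 38)*(4*0 + x(-10, (2*(-3))*(-1))) = (-4047 + 38)*(4*0 + (-4 + (2*(-3))*(-1))) = -4009*(0 + (-4 - 6*(-1))) = -4009*(0 + (-4 + 6)) = -4009*(0 + 2) = -4009*2 = -8018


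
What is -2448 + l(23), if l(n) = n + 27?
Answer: -2398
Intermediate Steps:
l(n) = 27 + n
-2448 + l(23) = -2448 + (27 + 23) = -2448 + 50 = -2398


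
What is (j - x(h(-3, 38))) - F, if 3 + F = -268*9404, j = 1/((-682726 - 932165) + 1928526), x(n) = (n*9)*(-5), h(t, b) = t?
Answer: 790404108901/313635 ≈ 2.5201e+6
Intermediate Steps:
x(n) = -45*n (x(n) = (9*n)*(-5) = -45*n)
j = 1/313635 (j = 1/(-1614891 + 1928526) = 1/313635 ≈ 3.1884e-6)
F = -2520275 (F = -3 - 268*9404 = -3 - 2520272 = -2520275)
(j - x(h(-3, 38))) - F = (1/313635 - (-45)*(-3)) - 1*(-2520275) = (1/313635 - 1*135) + 2520275 = (1/313635 - 135) + 2520275 = -42340724/313635 + 2520275 = 790404108901/313635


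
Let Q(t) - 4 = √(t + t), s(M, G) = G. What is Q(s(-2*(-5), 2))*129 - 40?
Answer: 734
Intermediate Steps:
Q(t) = 4 + √2*√t (Q(t) = 4 + √(t + t) = 4 + √(2*t) = 4 + √2*√t)
Q(s(-2*(-5), 2))*129 - 40 = (4 + √2*√2)*129 - 40 = (4 + 2)*129 - 40 = 6*129 - 40 = 774 - 40 = 734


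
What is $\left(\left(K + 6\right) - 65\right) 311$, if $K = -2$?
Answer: $-18971$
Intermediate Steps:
$\left(\left(K + 6\right) - 65\right) 311 = \left(\left(-2 + 6\right) - 65\right) 311 = \left(4 - 65\right) 311 = \left(-61\right) 311 = -18971$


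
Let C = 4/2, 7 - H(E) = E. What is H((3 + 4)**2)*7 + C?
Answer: -292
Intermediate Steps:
H(E) = 7 - E
C = 2 (C = 4*(1/2) = 2)
H((3 + 4)**2)*7 + C = (7 - (3 + 4)**2)*7 + 2 = (7 - 1*7**2)*7 + 2 = (7 - 1*49)*7 + 2 = (7 - 49)*7 + 2 = -42*7 + 2 = -294 + 2 = -292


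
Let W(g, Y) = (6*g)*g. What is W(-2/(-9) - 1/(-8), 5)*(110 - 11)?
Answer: 6875/96 ≈ 71.615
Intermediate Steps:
W(g, Y) = 6*g²
W(-2/(-9) - 1/(-8), 5)*(110 - 11) = (6*(-2/(-9) - 1/(-8))²)*(110 - 11) = (6*(-2*(-⅑) - 1*(-⅛))²)*99 = (6*(2/9 + ⅛)²)*99 = (6*(25/72)²)*99 = (6*(625/5184))*99 = (625/864)*99 = 6875/96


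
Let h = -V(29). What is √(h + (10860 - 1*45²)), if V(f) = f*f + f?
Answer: 3*√885 ≈ 89.247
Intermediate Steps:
V(f) = f + f² (V(f) = f² + f = f + f²)
h = -870 (h = -29*(1 + 29) = -29*30 = -1*870 = -870)
√(h + (10860 - 1*45²)) = √(-870 + (10860 - 1*45²)) = √(-870 + (10860 - 1*2025)) = √(-870 + (10860 - 2025)) = √(-870 + 8835) = √7965 = 3*√885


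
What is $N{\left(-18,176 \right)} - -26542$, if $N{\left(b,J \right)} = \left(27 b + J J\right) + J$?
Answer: $57208$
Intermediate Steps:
$N{\left(b,J \right)} = J + J^{2} + 27 b$ ($N{\left(b,J \right)} = \left(27 b + J^{2}\right) + J = \left(J^{2} + 27 b\right) + J = J + J^{2} + 27 b$)
$N{\left(-18,176 \right)} - -26542 = \left(176 + 176^{2} + 27 \left(-18\right)\right) - -26542 = \left(176 + 30976 - 486\right) + 26542 = 30666 + 26542 = 57208$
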